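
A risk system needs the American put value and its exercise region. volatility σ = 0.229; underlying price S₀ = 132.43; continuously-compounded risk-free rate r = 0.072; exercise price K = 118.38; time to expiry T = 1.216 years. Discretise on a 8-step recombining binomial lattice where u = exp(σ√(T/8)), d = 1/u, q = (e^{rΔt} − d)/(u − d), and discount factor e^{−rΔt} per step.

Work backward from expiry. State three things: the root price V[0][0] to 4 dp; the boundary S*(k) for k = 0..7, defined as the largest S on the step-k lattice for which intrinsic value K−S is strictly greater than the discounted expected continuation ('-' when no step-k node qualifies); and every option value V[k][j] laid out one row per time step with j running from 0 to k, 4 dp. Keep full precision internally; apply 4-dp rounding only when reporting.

Δt=0.15200  u=1.09339  d=0.91459  q=0.53924  discount=0.98912
step 8 (expiry): payoffs max(K−S,0) = 53.5474 40.8728 25.7205 7.6059 0.0000 0.0000 0.0000 0.0000 0.0000
step 7: (k=7,j=0): S=70.8872, (K−S)⁺=47.4928, hold=46.2043 ⇒ V=47.4928 exercise | (k=7,j=1): S=84.7454, (K−S)⁺=33.6346, hold=32.3462 ⇒ V=33.6346 exercise | (k=7,j=2): S=101.3128, (K−S)⁺=17.0672, hold=15.7788 ⇒ V=17.0672 exercise | (k=7,j=3): S=121.1190, (K−S)⁺=0.0000, hold=3.4664 ⇒ V=3.4664 continue | (k=7,j=4): S=144.7973, (K−S)⁺=0.0000, hold=0.0000 ⇒ V=0.0000 continue | (k=7,j=5): S=173.1046, (K−S)⁺=0.0000, hold=0.0000 ⇒ V=0.0000 continue | (k=7,j=6): S=206.9459, (K−S)⁺=0.0000, hold=0.0000 ⇒ V=0.0000 continue | (k=7,j=7): S=247.4030, (K−S)⁺=0.0000, hold=0.0000 ⇒ V=0.0000 continue  boundary S*=101.3128
step 6: (k=6,j=0): S=77.5072, (K−S)⁺=40.8728, hold=39.5843 ⇒ V=40.8728 exercise | (k=6,j=1): S=92.6595, (K−S)⁺=25.7205, hold=24.4320 ⇒ V=25.7205 exercise | (k=6,j=2): S=110.7741, (K−S)⁺=7.6059, hold=9.6272 ⇒ V=9.6272 continue | (k=6,j=3): S=132.4300, (K−S)⁺=0.0000, hold=1.5798 ⇒ V=1.5798 continue | (k=6,j=4): S=158.3196, (K−S)⁺=0.0000, hold=0.0000 ⇒ V=0.0000 continue | (k=6,j=5): S=189.2704, (K−S)⁺=0.0000, hold=0.0000 ⇒ V=0.0000 continue | (k=6,j=6): S=226.2720, (K−S)⁺=0.0000, hold=0.0000 ⇒ V=0.0000 continue  boundary S*=92.6595
step 5: (k=5,j=0): S=84.7454, (K−S)⁺=33.6346, hold=32.3462 ⇒ V=33.6346 exercise | (k=5,j=1): S=101.3128, (K−S)⁺=17.0672, hold=16.8568 ⇒ V=17.0672 exercise | (k=5,j=2): S=121.1190, (K−S)⁺=0.0000, hold=5.2301 ⇒ V=5.2301 continue | (k=5,j=3): S=144.7973, (K−S)⁺=0.0000, hold=0.7200 ⇒ V=0.7200 continue | (k=5,j=4): S=173.1046, (K−S)⁺=0.0000, hold=0.0000 ⇒ V=0.0000 continue | (k=5,j=5): S=206.9459, (K−S)⁺=0.0000, hold=0.0000 ⇒ V=0.0000 continue  boundary S*=101.3128
step 4: (k=4,j=0): S=92.6595, (K−S)⁺=25.7205, hold=24.4320 ⇒ V=25.7205 exercise | (k=4,j=1): S=110.7741, (K−S)⁺=7.6059, hold=10.5679 ⇒ V=10.5679 continue | (k=4,j=2): S=132.4300, (K−S)⁺=0.0000, hold=2.7676 ⇒ V=2.7676 continue | (k=4,j=3): S=158.3196, (K−S)⁺=0.0000, hold=0.3281 ⇒ V=0.3281 continue | (k=4,j=4): S=189.2704, (K−S)⁺=0.0000, hold=0.0000 ⇒ V=0.0000 continue  boundary S*=92.6595
step 3: (k=3,j=0): S=101.3128, (K−S)⁺=17.0672, hold=17.3586 ⇒ V=17.3586 continue | (k=3,j=1): S=121.1190, (K−S)⁺=0.0000, hold=6.2925 ⇒ V=6.2925 continue | (k=3,j=2): S=144.7973, (K−S)⁺=0.0000, hold=1.4363 ⇒ V=1.4363 continue | (k=3,j=3): S=173.1046, (K−S)⁺=0.0000, hold=0.1495 ⇒ V=0.1495 continue  boundary S*=-
step 2: (k=2,j=0): S=110.7741, (K−S)⁺=7.6059, hold=11.2673 ⇒ V=11.2673 continue | (k=2,j=1): S=132.4300, (K−S)⁺=0.0000, hold=3.6339 ⇒ V=3.6339 continue | (k=2,j=2): S=158.3196, (K−S)⁺=0.0000, hold=0.7344 ⇒ V=0.7344 continue  boundary S*=-
step 1: (k=1,j=0): S=121.1190, (K−S)⁺=0.0000, hold=7.0732 ⇒ V=7.0732 continue | (k=1,j=1): S=144.7973, (K−S)⁺=0.0000, hold=2.0478 ⇒ V=2.0478 continue  boundary S*=-
step 0: (k=0,j=0): S=132.4300, (K−S)⁺=0.0000, hold=4.3158 ⇒ V=4.3158 continue  boundary S*=-

price = 4.3158
boundary = - - - - 92.6595 101.3128 92.6595 101.3128
tree:
4.3158
7.0732 2.0478
11.2673 3.6339 0.7344
17.3586 6.2925 1.4363 0.1495
25.7205 10.5679 2.7676 0.3281 0.0000
33.6346 17.0672 5.2301 0.7200 0.0000 0.0000
40.8728 25.7205 9.6272 1.5798 0.0000 0.0000 0.0000
47.4928 33.6346 17.0672 3.4664 0.0000 0.0000 0.0000 0.0000
53.5474 40.8728 25.7205 7.6059 0.0000 0.0000 0.0000 0.0000 0.0000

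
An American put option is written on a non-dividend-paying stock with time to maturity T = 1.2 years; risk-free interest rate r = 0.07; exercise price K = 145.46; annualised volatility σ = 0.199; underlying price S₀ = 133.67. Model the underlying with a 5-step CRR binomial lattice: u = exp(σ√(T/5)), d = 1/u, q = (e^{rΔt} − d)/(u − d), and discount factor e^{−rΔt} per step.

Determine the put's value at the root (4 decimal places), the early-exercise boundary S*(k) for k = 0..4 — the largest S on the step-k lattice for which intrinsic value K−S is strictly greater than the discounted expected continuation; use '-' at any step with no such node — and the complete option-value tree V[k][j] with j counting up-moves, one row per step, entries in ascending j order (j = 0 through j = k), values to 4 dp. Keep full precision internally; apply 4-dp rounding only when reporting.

price = 14.2304
boundary = - 121.2536 109.9906 121.2536 133.6700
tree:
14.2304
24.2064 6.8969
35.4694 13.2220 2.1831
45.6863 24.2064 5.0733 0.0000
54.9541 35.4694 11.7900 0.0000 0.0000
63.3610 45.6863 24.2064 0.0000 0.0000 0.0000

params: Δt=0.24000 u=1.10240 d=0.90711 q=0.56240 e^(-rΔt)=0.98334
t_5 payoffs: 63.3610 45.6863 24.2064 0.0000 0.0000 0.0000
t_4: node(4,0) S=90.5059 payoff=54.9541 vs cont=52.5308 → 54.9541 [stop]  node(4,1) S=109.9906 payoff=35.4694 vs cont=33.0461 → 35.4694 [stop]  node(4,2) S=133.6700 payoff=11.7900 vs cont=10.4162 → 11.7900 [stop]  node(4,3) S=162.4473 payoff=0.0000 vs cont=0.0000 → 0.0000 [wait]  node(4,4) S=197.4199 payoff=0.0000 vs cont=0.0000 → 0.0000 [wait]  ⇒ S*(4)=133.6700
t_3: node(3,0) S=99.7737 payoff=45.6863 vs cont=43.2629 → 45.6863 [stop]  node(3,1) S=121.2536 payoff=24.2064 vs cont=21.7831 → 24.2064 [stop]  node(3,2) S=147.3578 payoff=0.0000 vs cont=5.0733 → 5.0733 [wait]  node(3,3) S=179.0819 payoff=0.0000 vs cont=0.0000 → 0.0000 [wait]  ⇒ S*(3)=121.2536
t_2: node(2,0) S=109.9906 payoff=35.4694 vs cont=33.0461 → 35.4694 [stop]  node(2,1) S=133.6700 payoff=11.7900 vs cont=13.2220 → 13.2220 [wait]  node(2,2) S=162.4473 payoff=0.0000 vs cont=2.1831 → 2.1831 [wait]  ⇒ S*(2)=109.9906
t_1: node(1,0) S=121.2536 payoff=24.2064 vs cont=22.5750 → 24.2064 [stop]  node(1,1) S=147.3578 payoff=0.0000 vs cont=6.8969 → 6.8969 [wait]  ⇒ S*(1)=121.2536
t_0: node(0,0) S=133.6700 payoff=11.7900 vs cont=14.2304 → 14.2304 [wait]  ⇒ S*(0)=-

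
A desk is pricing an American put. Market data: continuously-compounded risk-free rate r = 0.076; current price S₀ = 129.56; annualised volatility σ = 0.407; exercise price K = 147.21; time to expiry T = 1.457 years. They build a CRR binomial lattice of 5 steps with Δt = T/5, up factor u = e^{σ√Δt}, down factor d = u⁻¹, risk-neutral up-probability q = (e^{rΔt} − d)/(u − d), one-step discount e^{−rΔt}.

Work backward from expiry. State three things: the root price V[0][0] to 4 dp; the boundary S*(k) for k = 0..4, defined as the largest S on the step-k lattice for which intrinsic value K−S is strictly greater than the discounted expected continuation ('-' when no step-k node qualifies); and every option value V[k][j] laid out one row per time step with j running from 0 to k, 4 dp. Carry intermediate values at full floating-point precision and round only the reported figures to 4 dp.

params: Δt=0.29140 u=1.24571 d=0.80276 q=0.49585 e^(-rΔt)=0.97810
t_5 payoffs: 104.0195 80.1874 43.2049 0.0000 0.0000 0.0000
t_4: node(4,0) S=53.8028 payoff=93.4072 vs cont=90.1829 → 93.4072 [stop]  node(4,1) S=83.4907 payoff=63.7193 vs cont=60.4950 → 63.7193 [stop]  node(4,2) S=129.5600 payoff=17.6500 vs cont=21.3047 → 21.3047 [wait]  node(4,3) S=201.0499 payoff=0.0000 vs cont=0.0000 → 0.0000 [wait]  node(4,4) S=311.9873 payoff=0.0000 vs cont=0.0000 → 0.0000 [wait]  ⇒ S*(4)=83.4907
t_3: node(3,0) S=67.0226 payoff=80.1874 vs cont=76.9630 → 80.1874 [stop]  node(3,1) S=104.0051 payoff=43.2049 vs cont=41.7531 → 43.2049 [stop]  node(3,2) S=161.3940 payoff=0.0000 vs cont=10.5056 → 10.5056 [wait]  node(3,3) S=250.4497 payoff=0.0000 vs cont=0.0000 → 0.0000 [wait]  ⇒ S*(3)=104.0051
t_2: node(2,0) S=83.4907 payoff=63.7193 vs cont=60.4950 → 63.7193 [stop]  node(2,1) S=129.5600 payoff=17.6500 vs cont=26.3998 → 26.3998 [wait]  node(2,2) S=201.0499 payoff=0.0000 vs cont=5.1804 → 5.1804 [wait]  ⇒ S*(2)=83.4907
t_1: node(1,0) S=104.0051 payoff=43.2049 vs cont=44.2242 → 44.2242 [wait]  node(1,1) S=161.3940 payoff=0.0000 vs cont=15.5304 → 15.5304 [wait]  ⇒ S*(1)=-
t_0: node(0,0) S=129.5600 payoff=17.6500 vs cont=29.3394 → 29.3394 [wait]  ⇒ S*(0)=-

price = 29.3394
boundary = - - 83.4907 104.0051 83.4907
tree:
29.3394
44.2242 15.5304
63.7193 26.3998 5.1804
80.1874 43.2049 10.5056 0.0000
93.4072 63.7193 21.3047 0.0000 0.0000
104.0195 80.1874 43.2049 0.0000 0.0000 0.0000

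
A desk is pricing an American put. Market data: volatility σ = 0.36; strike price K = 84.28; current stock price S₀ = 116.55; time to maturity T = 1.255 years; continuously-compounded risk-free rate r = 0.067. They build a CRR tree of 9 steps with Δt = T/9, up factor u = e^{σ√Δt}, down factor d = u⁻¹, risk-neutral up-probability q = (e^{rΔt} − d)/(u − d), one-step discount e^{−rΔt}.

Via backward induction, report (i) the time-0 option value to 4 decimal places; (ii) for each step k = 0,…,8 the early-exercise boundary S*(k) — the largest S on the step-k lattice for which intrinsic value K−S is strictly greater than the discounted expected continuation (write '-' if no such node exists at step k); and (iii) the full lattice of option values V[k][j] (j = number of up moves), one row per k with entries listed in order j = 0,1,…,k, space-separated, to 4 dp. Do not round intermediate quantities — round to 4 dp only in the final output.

price = 3.4162
boundary = - - - - - 59.5109 52.0252 59.5109 68.0738
tree:
3.4162
5.3597 1.5464
8.2208 2.6132 0.5139
12.2780 4.3377 0.9462 0.0933
17.7682 7.0450 1.7251 0.1888 0.0000
24.7691 11.1350 3.1073 0.3822 0.0000 0.0000
32.2548 16.9965 5.5113 0.7734 0.0000 0.0000 0.0000
38.7990 24.7691 9.5809 1.5653 0.0000 0.0000 0.0000 0.0000
44.5199 32.2548 16.2062 3.1679 0.0000 0.0000 0.0000 0.0000 0.0000
49.5213 38.7990 24.7691 6.4113 0.0000 0.0000 0.0000 0.0000 0.0000 0.0000

params: Δt=0.13944 u=1.14389 d=0.87421 q=0.50125 e^(-rΔt)=0.99070
t_9 payoffs: 49.5213 38.7990 24.7691 6.4113 0.0000 0.0000 0.0000 0.0000 0.0000 0.0000
t_8: node(8,0) S=39.7601 payoff=44.5199 vs cont=43.7362 → 44.5199 [stop]  node(8,1) S=52.0252 payoff=32.2548 vs cont=31.4711 → 32.2548 [stop]  node(8,2) S=68.0738 payoff=16.2062 vs cont=15.4225 → 16.2062 [stop]  node(8,3) S=89.0730 payoff=0.0000 vs cont=3.1679 → 3.1679 [wait]  node(8,4) S=116.5500 payoff=0.0000 vs cont=0.0000 → 0.0000 [wait]  node(8,5) S=152.5031 payoff=0.0000 vs cont=0.0000 → 0.0000 [wait]  node(8,6) S=199.5468 payoff=0.0000 vs cont=0.0000 → 0.0000 [wait]  node(8,7) S=261.1025 payoff=0.0000 vs cont=0.0000 → 0.0000 [wait]  node(8,8) S=341.6468 payoff=0.0000 vs cont=0.0000 → 0.0000 [wait]  ⇒ S*(8)=68.0738
t_7: node(7,0) S=45.4810 payoff=38.7990 vs cont=38.0152 → 38.7990 [stop]  node(7,1) S=59.5109 payoff=24.7691 vs cont=23.9853 → 24.7691 [stop]  node(7,2) S=77.8687 payoff=6.4113 vs cont=9.5809 → 9.5809 [wait]  node(7,3) S=101.8894 payoff=0.0000 vs cont=1.5653 → 1.5653 [wait]  node(7,4) S=133.3200 payoff=0.0000 vs cont=0.0000 → 0.0000 [wait]  node(7,5) S=174.4463 payoff=0.0000 vs cont=0.0000 → 0.0000 [wait]  node(7,6) S=228.2590 payoff=0.0000 vs cont=0.0000 → 0.0000 [wait]  node(7,7) S=298.6718 payoff=0.0000 vs cont=0.0000 → 0.0000 [wait]  ⇒ S*(7)=59.5109
t_6: node(6,0) S=52.0252 payoff=32.2548 vs cont=31.4711 → 32.2548 [stop]  node(6,1) S=68.0738 payoff=16.2062 vs cont=16.9965 → 16.9965 [wait]  node(6,2) S=89.0730 payoff=0.0000 vs cont=5.5113 → 5.5113 [wait]  node(6,3) S=116.5500 payoff=0.0000 vs cont=0.7734 → 0.7734 [wait]  node(6,4) S=152.5031 payoff=0.0000 vs cont=0.0000 → 0.0000 [wait]  node(6,5) S=199.5468 payoff=0.0000 vs cont=0.0000 → 0.0000 [wait]  node(6,6) S=261.1025 payoff=0.0000 vs cont=0.0000 → 0.0000 [wait]  ⇒ S*(6)=52.0252
t_5: node(5,0) S=59.5109 payoff=24.7691 vs cont=24.3778 → 24.7691 [stop]  node(5,1) S=77.8687 payoff=6.4113 vs cont=11.1350 → 11.1350 [wait]  node(5,2) S=101.8894 payoff=0.0000 vs cont=3.1073 → 3.1073 [wait]  node(5,3) S=133.3200 payoff=0.0000 vs cont=0.3822 → 0.3822 [wait]  node(5,4) S=174.4463 payoff=0.0000 vs cont=0.0000 → 0.0000 [wait]  node(5,5) S=228.2590 payoff=0.0000 vs cont=0.0000 → 0.0000 [wait]  ⇒ S*(5)=59.5109
t_4: node(4,0) S=68.0738 payoff=16.2062 vs cont=17.7682 → 17.7682 [wait]  node(4,1) S=89.0730 payoff=0.0000 vs cont=7.0450 → 7.0450 [wait]  node(4,2) S=116.5500 payoff=0.0000 vs cont=1.7251 → 1.7251 [wait]  node(4,3) S=152.5031 payoff=0.0000 vs cont=0.1888 → 0.1888 [wait]  node(4,4) S=199.5468 payoff=0.0000 vs cont=0.0000 → 0.0000 [wait]  ⇒ S*(4)=-
t_3: node(3,0) S=77.8687 payoff=6.4113 vs cont=12.2780 → 12.2780 [wait]  node(3,1) S=101.8894 payoff=0.0000 vs cont=4.3377 → 4.3377 [wait]  node(3,2) S=133.3200 payoff=0.0000 vs cont=0.9462 → 0.9462 [wait]  node(3,3) S=174.4463 payoff=0.0000 vs cont=0.0933 → 0.0933 [wait]  ⇒ S*(3)=-
t_2: node(2,0) S=89.0730 payoff=0.0000 vs cont=8.2208 → 8.2208 [wait]  node(2,1) S=116.5500 payoff=0.0000 vs cont=2.6132 → 2.6132 [wait]  node(2,2) S=152.5031 payoff=0.0000 vs cont=0.5139 → 0.5139 [wait]  ⇒ S*(2)=-
t_1: node(1,0) S=101.8894 payoff=0.0000 vs cont=5.3597 → 5.3597 [wait]  node(1,1) S=133.3200 payoff=0.0000 vs cont=1.5464 → 1.5464 [wait]  ⇒ S*(1)=-
t_0: node(0,0) S=116.5500 payoff=0.0000 vs cont=3.4162 → 3.4162 [wait]  ⇒ S*(0)=-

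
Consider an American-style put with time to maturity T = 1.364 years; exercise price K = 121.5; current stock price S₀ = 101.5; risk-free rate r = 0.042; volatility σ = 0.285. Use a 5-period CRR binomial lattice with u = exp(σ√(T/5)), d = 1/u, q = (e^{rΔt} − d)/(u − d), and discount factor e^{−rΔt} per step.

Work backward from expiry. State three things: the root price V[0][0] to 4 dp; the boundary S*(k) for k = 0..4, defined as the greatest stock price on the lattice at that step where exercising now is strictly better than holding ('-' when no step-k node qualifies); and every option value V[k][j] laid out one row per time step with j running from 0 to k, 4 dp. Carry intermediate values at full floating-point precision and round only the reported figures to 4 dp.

Δt=0.27280, u=1.16051, d=0.86169, q=0.50142, disc=e^(-rΔt)=0.98861
k=5 terminal: V=max(K-S,0) → 73.2798 56.5583 34.0382 3.7086 0.0000 0.0000
k=4: j=0 S=55.9598 intr=65.5402 cont=64.1560 V=65.5402[EX]; j=1 S=75.3653 intr=46.1347 cont=44.7506 V=46.1347[EX]; j=2 S=101.5000 intr=20.0000 cont=18.6158 V=20.0000[EX]; j=3 S=136.6976 intr=0.0000 cont=1.8280 V=1.8280[hold]; j=4 S=184.1009 intr=0.0000 cont=0.0000 V=0.0000[hold]  S*(4)=101.5000
k=3: j=0 S=64.9417 intr=56.5583 cont=55.1741 V=56.5583[EX]; j=1 S=87.4618 intr=34.0382 cont=32.6540 V=34.0382[EX]; j=2 S=117.7914 intr=3.7086 cont=10.7642 V=10.7642[hold]; j=3 S=158.6384 intr=0.0000 cont=0.9010 V=0.9010[hold]  S*(3)=87.4618
k=2: j=0 S=75.3653 intr=46.1347 cont=44.7506 V=46.1347[EX]; j=1 S=101.5000 intr=20.0000 cont=22.1133 V=22.1133[hold]; j=2 S=136.6976 intr=0.0000 cont=5.7523 V=5.7523[hold]  S*(2)=75.3653
k=1: j=0 S=87.4618 intr=34.0382 cont=33.7016 V=34.0382[EX]; j=1 S=117.7914 intr=3.7086 cont=13.7511 V=13.7511[hold]  S*(1)=87.4618
k=0: j=0 S=101.5000 intr=20.0000 cont=23.5940 V=23.5940[hold]  S*(0)=-

price = 23.5940
boundary = - 87.4618 75.3653 87.4618 101.5000
tree:
23.5940
34.0382 13.7511
46.1347 22.1133 5.7523
56.5583 34.0382 10.7642 0.9010
65.5402 46.1347 20.0000 1.8280 0.0000
73.2798 56.5583 34.0382 3.7086 0.0000 0.0000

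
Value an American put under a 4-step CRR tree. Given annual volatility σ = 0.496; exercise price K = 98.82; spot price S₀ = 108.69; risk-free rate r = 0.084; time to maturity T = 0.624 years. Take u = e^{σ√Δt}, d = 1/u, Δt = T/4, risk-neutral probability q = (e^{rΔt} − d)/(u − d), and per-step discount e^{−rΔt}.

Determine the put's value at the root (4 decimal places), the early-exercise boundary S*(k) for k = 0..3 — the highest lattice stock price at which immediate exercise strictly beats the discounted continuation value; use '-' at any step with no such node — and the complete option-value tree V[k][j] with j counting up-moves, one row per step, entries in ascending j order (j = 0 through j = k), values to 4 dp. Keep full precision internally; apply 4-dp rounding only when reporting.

Δt=0.15600  u=1.21641  d=0.82209  q=0.48463  discount=0.98698
step 4 (expiry): payoffs max(K−S,0) = 49.1757 25.3637 0.0000 0.0000 0.0000
step 3: (k=3,j=0): S=60.3878, (K−S)⁺=38.4322, hold=37.1457 ⇒ V=38.4322 exercise | (k=3,j=1): S=89.3531, (K−S)⁺=9.4669, hold=12.9015 ⇒ V=12.9015 continue | (k=3,j=2): S=132.2117, (K−S)⁺=0.0000, hold=0.0000 ⇒ V=0.0000 continue | (k=3,j=3): S=195.6276, (K−S)⁺=0.0000, hold=0.0000 ⇒ V=0.0000 continue  boundary S*=60.3878
step 2: (k=2,j=0): S=73.4563, (K−S)⁺=25.3637, hold=25.7200 ⇒ V=25.7200 continue | (k=2,j=1): S=108.6900, (K−S)⁺=0.0000, hold=6.5625 ⇒ V=6.5625 continue | (k=2,j=2): S=160.8236, (K−S)⁺=0.0000, hold=0.0000 ⇒ V=0.0000 continue  boundary S*=-
step 1: (k=1,j=0): S=89.3531, (K−S)⁺=9.4669, hold=16.2217 ⇒ V=16.2217 continue | (k=1,j=1): S=132.2117, (K−S)⁺=0.0000, hold=3.3381 ⇒ V=3.3381 continue  boundary S*=-
step 0: (k=0,j=0): S=108.6900, (K−S)⁺=0.0000, hold=9.8480 ⇒ V=9.8480 continue  boundary S*=-

price = 9.8480
boundary = - - - 60.3878
tree:
9.8480
16.2217 3.3381
25.7200 6.5625 0.0000
38.4322 12.9015 0.0000 0.0000
49.1757 25.3637 0.0000 0.0000 0.0000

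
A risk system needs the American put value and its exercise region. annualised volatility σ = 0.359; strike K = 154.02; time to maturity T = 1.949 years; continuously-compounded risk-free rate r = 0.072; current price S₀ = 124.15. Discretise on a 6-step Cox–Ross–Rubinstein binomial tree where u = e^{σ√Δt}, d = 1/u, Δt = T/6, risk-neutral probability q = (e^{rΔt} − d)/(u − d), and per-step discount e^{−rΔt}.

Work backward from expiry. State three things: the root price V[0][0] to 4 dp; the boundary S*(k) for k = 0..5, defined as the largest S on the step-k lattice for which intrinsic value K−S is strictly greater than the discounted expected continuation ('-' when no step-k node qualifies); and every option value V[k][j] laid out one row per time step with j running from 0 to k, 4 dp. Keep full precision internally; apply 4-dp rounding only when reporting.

price = 36.4808
boundary = - 101.1780 82.4566 101.1780 82.4566 101.1780
tree:
36.4808
52.8420 22.2409
71.5634 34.9536 10.8913
86.8207 52.8420 19.1542 3.3478
99.2548 71.5634 32.6023 6.9436 0.0000
109.3883 86.8207 52.8420 14.4015 0.0000 0.0000
117.6466 99.2548 71.5634 29.8700 0.0000 0.0000 0.0000

Δt=0.32483, u=1.22705, d=0.81497, q=0.50645, disc=e^(-rΔt)=0.97688
k=6 terminal: V=max(K-S,0) → 117.6466 99.2548 71.5634 29.8700 0.0000 0.0000 0.0000
k=5: j=0 S=44.6317 intr=109.3883 cont=105.8278 V=109.3883[EX]; j=1 S=67.1993 intr=86.8207 cont=83.2602 V=86.8207[EX]; j=2 S=101.1780 intr=52.8420 cont=49.2816 V=52.8420[EX]; j=3 S=152.3377 intr=1.6823 cont=14.4015 V=14.4015[hold]; j=4 S=229.3657 intr=0.0000 cont=0.0000 V=0.0000[hold]; j=5 S=345.3421 intr=0.0000 cont=0.0000 V=0.0000[hold]  S*(5)=101.1780
k=4: j=0 S=54.7652 intr=99.2548 cont=95.6944 V=99.2548[EX]; j=1 S=82.4566 intr=71.5634 cont=68.0029 V=71.5634[EX]; j=2 S=124.1500 intr=29.8700 cont=32.6023 V=32.6023[hold]; j=3 S=186.9252 intr=0.0000 cont=6.9436 V=6.9436[hold]; j=4 S=281.4420 intr=0.0000 cont=0.0000 V=0.0000[hold]  S*(4)=82.4566
k=3: j=0 S=67.1993 intr=86.8207 cont=83.2602 V=86.8207[EX]; j=1 S=101.1780 intr=52.8420 cont=50.6334 V=52.8420[EX]; j=2 S=152.3377 intr=1.6823 cont=19.1542 V=19.1542[hold]; j=3 S=229.3657 intr=0.0000 cont=3.3478 V=3.3478[hold]  S*(3)=101.1780
k=2: j=0 S=82.4566 intr=71.5634 cont=68.0029 V=71.5634[EX]; j=1 S=124.1500 intr=29.8700 cont=34.9536 V=34.9536[hold]; j=2 S=186.9252 intr=0.0000 cont=10.8913 V=10.8913[hold]  S*(2)=82.4566
k=1: j=0 S=101.1780 intr=52.8420 cont=51.7967 V=52.8420[EX]; j=1 S=152.3377 intr=1.6823 cont=22.2409 V=22.2409[hold]  S*(1)=101.1780
k=0: j=0 S=124.1500 intr=29.8700 cont=36.4808 V=36.4808[hold]  S*(0)=-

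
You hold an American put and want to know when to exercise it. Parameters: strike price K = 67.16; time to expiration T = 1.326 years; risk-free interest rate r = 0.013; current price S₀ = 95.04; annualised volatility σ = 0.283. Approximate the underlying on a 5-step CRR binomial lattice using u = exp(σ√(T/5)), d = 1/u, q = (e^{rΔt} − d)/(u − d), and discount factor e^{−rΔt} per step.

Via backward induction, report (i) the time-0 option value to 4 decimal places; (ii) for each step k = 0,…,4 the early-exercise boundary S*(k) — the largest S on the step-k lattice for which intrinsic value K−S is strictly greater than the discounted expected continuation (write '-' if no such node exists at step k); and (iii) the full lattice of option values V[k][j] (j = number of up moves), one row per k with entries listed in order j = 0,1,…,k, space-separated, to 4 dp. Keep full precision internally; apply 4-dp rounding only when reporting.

price = 1.8714
boundary = - - - - 53.0559
tree:
1.8714
3.1886 0.4317
5.3511 0.8257 0.0000
8.8047 1.5795 0.0000 0.0000
14.1041 3.0216 0.0000 0.0000 0.0000
21.2994 5.7800 0.0000 0.0000 0.0000 0.0000

Δt=0.26520  u=1.15689  d=0.86438  q=0.47544  discount=0.99656
step 5 (expiry): payoffs max(K−S,0) = 21.2994 5.7800 0.0000 0.0000 0.0000 0.0000
step 4: (k=4,j=0): S=53.0559, (K−S)⁺=14.1041, hold=13.8730 ⇒ V=14.1041 exercise | (k=4,j=1): S=71.0101, (K−S)⁺=0.0000, hold=3.0216 ⇒ V=3.0216 continue | (k=4,j=2): S=95.0400, (K−S)⁺=0.0000, hold=0.0000 ⇒ V=0.0000 continue | (k=4,j=3): S=127.2017, (K−S)⁺=0.0000, hold=0.0000 ⇒ V=0.0000 continue | (k=4,j=4): S=170.2470, (K−S)⁺=0.0000, hold=0.0000 ⇒ V=0.0000 continue  boundary S*=53.0559
step 3: (k=3,j=0): S=61.3800, (K−S)⁺=5.7800, hold=8.8047 ⇒ V=8.8047 continue | (k=3,j=1): S=82.1511, (K−S)⁺=0.0000, hold=1.5795 ⇒ V=1.5795 continue | (k=3,j=2): S=109.9511, (K−S)⁺=0.0000, hold=0.0000 ⇒ V=0.0000 continue | (k=3,j=3): S=147.1588, (K−S)⁺=0.0000, hold=0.0000 ⇒ V=0.0000 continue  boundary S*=-
step 2: (k=2,j=0): S=71.0101, (K−S)⁺=0.0000, hold=5.3511 ⇒ V=5.3511 continue | (k=2,j=1): S=95.0400, (K−S)⁺=0.0000, hold=0.8257 ⇒ V=0.8257 continue | (k=2,j=2): S=127.2017, (K−S)⁺=0.0000, hold=0.0000 ⇒ V=0.0000 continue  boundary S*=-
step 1: (k=1,j=0): S=82.1511, (K−S)⁺=0.0000, hold=3.1886 ⇒ V=3.1886 continue | (k=1,j=1): S=109.9511, (K−S)⁺=0.0000, hold=0.4317 ⇒ V=0.4317 continue  boundary S*=-
step 0: (k=0,j=0): S=95.0400, (K−S)⁺=0.0000, hold=1.8714 ⇒ V=1.8714 continue  boundary S*=-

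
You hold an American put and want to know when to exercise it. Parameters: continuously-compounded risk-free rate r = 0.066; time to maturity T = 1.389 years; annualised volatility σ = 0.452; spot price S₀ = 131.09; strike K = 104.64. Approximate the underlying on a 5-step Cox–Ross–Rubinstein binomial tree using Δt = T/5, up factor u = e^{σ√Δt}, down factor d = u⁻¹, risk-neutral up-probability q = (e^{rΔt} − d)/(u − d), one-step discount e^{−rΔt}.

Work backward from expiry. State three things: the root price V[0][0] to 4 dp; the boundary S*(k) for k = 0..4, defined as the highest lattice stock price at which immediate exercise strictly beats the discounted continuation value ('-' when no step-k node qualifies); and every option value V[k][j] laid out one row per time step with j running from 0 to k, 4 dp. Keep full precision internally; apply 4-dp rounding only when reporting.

price = 10.0370
boundary = - - - 64.1472 81.4033
tree:
10.0370
16.5375 3.3595
26.4477 6.4052 0.1790
40.4928 12.2041 0.3500 0.0000
54.0908 23.2367 0.6846 0.0000 0.0000
64.8064 40.4928 1.3387 0.0000 0.0000 0.0000

Δt=0.27780  u=1.26901  d=0.78802  q=0.47919  discount=0.98183
step 5 (expiry): payoffs max(K−S,0) = 64.8064 40.4928 1.3387 0.0000 0.0000 0.0000
step 4: (k=4,j=0): S=50.5492, (K−S)⁺=54.0908, hold=52.1898 ⇒ V=54.0908 exercise | (k=4,j=1): S=81.4033, (K−S)⁺=23.2367, hold=21.3357 ⇒ V=23.2367 exercise | (k=4,j=2): S=131.0900, (K−S)⁺=0.0000, hold=0.6846 ⇒ V=0.6846 continue | (k=4,j=3): S=211.1044, (K−S)⁺=0.0000, hold=0.0000 ⇒ V=0.0000 continue | (k=4,j=4): S=339.9579, (K−S)⁺=0.0000, hold=0.0000 ⇒ V=0.0000 continue  boundary S*=81.4033
step 3: (k=3,j=0): S=64.1472, (K−S)⁺=40.4928, hold=38.5917 ⇒ V=40.4928 exercise | (k=3,j=1): S=103.3013, (K−S)⁺=1.3387, hold=12.2041 ⇒ V=12.2041 continue | (k=3,j=2): S=166.3541, (K−S)⁺=0.0000, hold=0.3500 ⇒ V=0.3500 continue | (k=3,j=3): S=267.8929, (K−S)⁺=0.0000, hold=0.0000 ⇒ V=0.0000 continue  boundary S*=64.1472
step 2: (k=2,j=0): S=81.4033, (K−S)⁺=23.2367, hold=26.4477 ⇒ V=26.4477 continue | (k=2,j=1): S=131.0900, (K−S)⁺=0.0000, hold=6.4052 ⇒ V=6.4052 continue | (k=2,j=2): S=211.1044, (K−S)⁺=0.0000, hold=0.1790 ⇒ V=0.1790 continue  boundary S*=-
step 1: (k=1,j=0): S=103.3013, (K−S)⁺=1.3387, hold=16.5375 ⇒ V=16.5375 continue | (k=1,j=1): S=166.3541, (K−S)⁺=0.0000, hold=3.3595 ⇒ V=3.3595 continue  boundary S*=-
step 0: (k=0,j=0): S=131.0900, (K−S)⁺=0.0000, hold=10.0370 ⇒ V=10.0370 continue  boundary S*=-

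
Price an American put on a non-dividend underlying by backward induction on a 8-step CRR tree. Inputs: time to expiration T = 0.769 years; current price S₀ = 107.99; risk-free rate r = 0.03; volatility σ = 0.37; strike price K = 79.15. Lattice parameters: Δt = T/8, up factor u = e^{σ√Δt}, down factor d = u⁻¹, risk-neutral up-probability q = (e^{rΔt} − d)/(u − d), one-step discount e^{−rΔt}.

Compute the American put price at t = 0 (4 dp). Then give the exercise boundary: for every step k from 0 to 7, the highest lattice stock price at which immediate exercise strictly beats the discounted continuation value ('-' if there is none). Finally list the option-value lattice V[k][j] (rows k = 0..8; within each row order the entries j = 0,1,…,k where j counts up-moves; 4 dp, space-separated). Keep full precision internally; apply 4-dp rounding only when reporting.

price = 2.4357
boundary = - - - - - - 54.2579 60.8532
tree:
2.4357
3.8650 0.9258
6.0017 1.6093 0.2024
9.0764 2.7584 0.3933 0.0000
13.2838 4.6435 0.7644 0.0000 0.0000
18.6586 7.6308 1.4854 0.0000 0.0000 0.0000
24.8921 12.1221 2.8865 0.0000 0.0000 0.0000 0.0000
30.7725 18.2968 5.6091 0.0000 0.0000 0.0000 0.0000 0.0000
36.0157 24.8921 10.8999 0.0000 0.0000 0.0000 0.0000 0.0000 0.0000

params: Δt=0.09613 u=1.12155 d=0.89162 q=0.48391 e^(-rΔt)=0.99712
t_8 payoffs: 36.0157 24.8921 10.8999 0.0000 0.0000 0.0000 0.0000 0.0000 0.0000
t_7: node(7,0) S=48.3775 payoff=30.7725 vs cont=30.5446 → 30.7725 [stop]  node(7,1) S=60.8532 payoff=18.2968 vs cont=18.0689 → 18.2968 [stop]  node(7,2) S=76.5462 payoff=2.6038 vs cont=5.6091 → 5.6091 [wait]  node(7,3) S=96.2861 payoff=0.0000 vs cont=0.0000 → 0.0000 [wait]  node(7,4) S=121.1166 payoff=0.0000 vs cont=0.0000 → 0.0000 [wait]  node(7,5) S=152.3504 payoff=0.0000 vs cont=0.0000 → 0.0000 [wait]  node(7,6) S=191.6390 payoff=0.0000 vs cont=0.0000 → 0.0000 [wait]  node(7,7) S=241.0593 payoff=0.0000 vs cont=0.0000 → 0.0000 [wait]  ⇒ S*(7)=60.8532
t_6: node(6,0) S=54.2579 payoff=24.8921 vs cont=24.6642 → 24.8921 [stop]  node(6,1) S=68.2501 payoff=10.8999 vs cont=12.1221 → 12.1221 [wait]  node(6,2) S=85.8506 payoff=0.0000 vs cont=2.8865 → 2.8865 [wait]  node(6,3) S=107.9900 payoff=0.0000 vs cont=0.0000 → 0.0000 [wait]  node(6,4) S=135.8387 payoff=0.0000 vs cont=0.0000 → 0.0000 [wait]  node(6,5) S=170.8692 payoff=0.0000 vs cont=0.0000 → 0.0000 [wait]  node(6,6) S=214.9334 payoff=0.0000 vs cont=0.0000 → 0.0000 [wait]  ⇒ S*(6)=54.2579
t_5: node(5,0) S=60.8532 payoff=18.2968 vs cont=18.6586 → 18.6586 [wait]  node(5,1) S=76.5462 payoff=2.6038 vs cont=7.6308 → 7.6308 [wait]  node(5,2) S=96.2861 payoff=0.0000 vs cont=1.4854 → 1.4854 [wait]  node(5,3) S=121.1166 payoff=0.0000 vs cont=0.0000 → 0.0000 [wait]  node(5,4) S=152.3504 payoff=0.0000 vs cont=0.0000 → 0.0000 [wait]  node(5,5) S=191.6390 payoff=0.0000 vs cont=0.0000 → 0.0000 [wait]  ⇒ S*(5)=-
t_4: node(4,0) S=68.2501 payoff=10.8999 vs cont=13.2838 → 13.2838 [wait]  node(4,1) S=85.8506 payoff=0.0000 vs cont=4.6435 → 4.6435 [wait]  node(4,2) S=107.9900 payoff=0.0000 vs cont=0.7644 → 0.7644 [wait]  node(4,3) S=135.8387 payoff=0.0000 vs cont=0.0000 → 0.0000 [wait]  node(4,4) S=170.8692 payoff=0.0000 vs cont=0.0000 → 0.0000 [wait]  ⇒ S*(4)=-
t_3: node(3,0) S=76.5462 payoff=2.6038 vs cont=9.0764 → 9.0764 [wait]  node(3,1) S=96.2861 payoff=0.0000 vs cont=2.7584 → 2.7584 [wait]  node(3,2) S=121.1166 payoff=0.0000 vs cont=0.3933 → 0.3933 [wait]  node(3,3) S=152.3504 payoff=0.0000 vs cont=0.0000 → 0.0000 [wait]  ⇒ S*(3)=-
t_2: node(2,0) S=85.8506 payoff=0.0000 vs cont=6.0017 → 6.0017 [wait]  node(2,1) S=107.9900 payoff=0.0000 vs cont=1.6093 → 1.6093 [wait]  node(2,2) S=135.8387 payoff=0.0000 vs cont=0.2024 → 0.2024 [wait]  ⇒ S*(2)=-
t_1: node(1,0) S=96.2861 payoff=0.0000 vs cont=3.8650 → 3.8650 [wait]  node(1,1) S=121.1166 payoff=0.0000 vs cont=0.9258 → 0.9258 [wait]  ⇒ S*(1)=-
t_0: node(0,0) S=107.9900 payoff=0.0000 vs cont=2.4357 → 2.4357 [wait]  ⇒ S*(0)=-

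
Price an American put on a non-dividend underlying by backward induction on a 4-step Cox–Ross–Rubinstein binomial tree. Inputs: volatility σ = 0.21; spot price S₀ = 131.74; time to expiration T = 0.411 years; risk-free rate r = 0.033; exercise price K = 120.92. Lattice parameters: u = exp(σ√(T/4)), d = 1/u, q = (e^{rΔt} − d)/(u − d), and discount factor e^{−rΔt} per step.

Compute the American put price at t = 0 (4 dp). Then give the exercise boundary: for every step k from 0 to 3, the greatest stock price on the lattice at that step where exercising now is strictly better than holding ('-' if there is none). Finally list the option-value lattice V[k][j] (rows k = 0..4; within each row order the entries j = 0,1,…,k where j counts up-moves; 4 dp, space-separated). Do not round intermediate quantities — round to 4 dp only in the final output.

price = 2.5929
boundary = - - - 107.6501
tree:
2.5929
4.5900 0.6791
7.9349 1.3860 0.0000
13.2699 2.8290 0.0000 0.0000
20.2778 5.7740 0.0000 0.0000 0.0000

Δt=0.10275  u=1.06963  d=0.93490  q=0.50839  discount=0.99661
step 4 (expiry): payoffs max(K−S,0) = 20.2778 5.7740 0.0000 0.0000 0.0000
step 3: (k=3,j=0): S=107.6501, (K−S)⁺=13.2699, hold=12.8606 ⇒ V=13.2699 exercise | (k=3,j=1): S=123.1638, (K−S)⁺=0.0000, hold=2.8290 ⇒ V=2.8290 continue | (k=3,j=2): S=140.9133, (K−S)⁺=0.0000, hold=0.0000 ⇒ V=0.0000 continue | (k=3,j=3): S=161.2207, (K−S)⁺=0.0000, hold=0.0000 ⇒ V=0.0000 continue  boundary S*=107.6501
step 2: (k=2,j=0): S=115.1460, (K−S)⁺=5.7740, hold=7.9349 ⇒ V=7.9349 continue | (k=2,j=1): S=131.7400, (K−S)⁺=0.0000, hold=1.3860 ⇒ V=1.3860 continue | (k=2,j=2): S=150.7254, (K−S)⁺=0.0000, hold=0.0000 ⇒ V=0.0000 continue  boundary S*=-
step 1: (k=1,j=0): S=123.1638, (K−S)⁺=0.0000, hold=4.5900 ⇒ V=4.5900 continue | (k=1,j=1): S=140.9133, (K−S)⁺=0.0000, hold=0.6791 ⇒ V=0.6791 continue  boundary S*=-
step 0: (k=0,j=0): S=131.7400, (K−S)⁺=0.0000, hold=2.5929 ⇒ V=2.5929 continue  boundary S*=-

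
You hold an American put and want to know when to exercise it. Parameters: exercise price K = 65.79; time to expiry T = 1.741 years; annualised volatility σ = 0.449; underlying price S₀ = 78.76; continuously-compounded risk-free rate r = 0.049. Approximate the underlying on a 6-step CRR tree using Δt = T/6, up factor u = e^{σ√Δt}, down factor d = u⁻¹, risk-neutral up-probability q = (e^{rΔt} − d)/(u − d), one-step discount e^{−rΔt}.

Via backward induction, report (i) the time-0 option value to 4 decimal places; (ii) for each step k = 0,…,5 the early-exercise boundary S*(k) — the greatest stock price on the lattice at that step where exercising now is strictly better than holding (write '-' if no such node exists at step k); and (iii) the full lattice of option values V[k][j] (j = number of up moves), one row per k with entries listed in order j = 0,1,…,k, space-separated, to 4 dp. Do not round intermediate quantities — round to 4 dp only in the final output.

Δt=0.29017  u=1.27362  d=0.78516  q=0.46914  discount=0.98588
step 6 (expiry): payoffs max(K−S,0) = 47.3370 35.8573 17.2359 0.0000 0.0000 0.0000 0.0000
step 5: (k=5,j=0): S=23.5021, (K−S)⁺=42.2879, hold=41.3591 ⇒ V=42.2879 exercise | (k=5,j=1): S=38.1229, (K−S)⁺=27.6671, hold=26.7383 ⇒ V=27.6671 exercise | (k=5,j=2): S=61.8395, (K−S)⁺=3.9505, hold=9.0206 ⇒ V=9.0206 continue | (k=5,j=3): S=100.3103, (K−S)⁺=0.0000, hold=0.0000 ⇒ V=0.0000 continue | (k=5,j=4): S=162.7142, (K−S)⁺=0.0000, hold=0.0000 ⇒ V=0.0000 continue | (k=5,j=5): S=263.9401, (K−S)⁺=0.0000, hold=0.0000 ⇒ V=0.0000 continue  boundary S*=38.1229
step 4: (k=4,j=0): S=29.9327, (K−S)⁺=35.8573, hold=34.9285 ⇒ V=35.8573 exercise | (k=4,j=1): S=48.5541, (K−S)⁺=17.2359, hold=18.6521 ⇒ V=18.6521 continue | (k=4,j=2): S=78.7600, (K−S)⁺=0.0000, hold=4.7211 ⇒ V=4.7211 continue | (k=4,j=3): S=127.7573, (K−S)⁺=0.0000, hold=0.0000 ⇒ V=0.0000 continue | (k=4,j=4): S=207.2361, (K−S)⁺=0.0000, hold=0.0000 ⇒ V=0.0000 continue  boundary S*=29.9327
step 3: (k=3,j=0): S=38.1229, (K−S)⁺=27.6671, hold=27.3933 ⇒ V=27.6671 exercise | (k=3,j=1): S=61.8395, (K−S)⁺=3.9505, hold=11.9454 ⇒ V=11.9454 continue | (k=3,j=2): S=100.3103, (K−S)⁺=0.0000, hold=2.4708 ⇒ V=2.4708 continue | (k=3,j=3): S=162.7142, (K−S)⁺=0.0000, hold=0.0000 ⇒ V=0.0000 continue  boundary S*=38.1229
step 2: (k=2,j=0): S=48.5541, (K−S)⁺=17.2359, hold=20.0049 ⇒ V=20.0049 continue | (k=2,j=1): S=78.7600, (K−S)⁺=0.0000, hold=7.3946 ⇒ V=7.3946 continue | (k=2,j=2): S=127.7573, (K−S)⁺=0.0000, hold=1.2931 ⇒ V=1.2931 continue  boundary S*=-
step 1: (k=1,j=0): S=61.8395, (K−S)⁺=3.9505, hold=13.8900 ⇒ V=13.8900 continue | (k=1,j=1): S=100.3103, (K−S)⁺=0.0000, hold=4.4681 ⇒ V=4.4681 continue  boundary S*=-
step 0: (k=0,j=0): S=78.7600, (K−S)⁺=0.0000, hold=9.3361 ⇒ V=9.3361 continue  boundary S*=-

price = 9.3361
boundary = - - - 38.1229 29.9327 38.1229
tree:
9.3361
13.8900 4.4681
20.0049 7.3946 1.2931
27.6671 11.9454 2.4708 0.0000
35.8573 18.6521 4.7211 0.0000 0.0000
42.2879 27.6671 9.0206 0.0000 0.0000 0.0000
47.3370 35.8573 17.2359 0.0000 0.0000 0.0000 0.0000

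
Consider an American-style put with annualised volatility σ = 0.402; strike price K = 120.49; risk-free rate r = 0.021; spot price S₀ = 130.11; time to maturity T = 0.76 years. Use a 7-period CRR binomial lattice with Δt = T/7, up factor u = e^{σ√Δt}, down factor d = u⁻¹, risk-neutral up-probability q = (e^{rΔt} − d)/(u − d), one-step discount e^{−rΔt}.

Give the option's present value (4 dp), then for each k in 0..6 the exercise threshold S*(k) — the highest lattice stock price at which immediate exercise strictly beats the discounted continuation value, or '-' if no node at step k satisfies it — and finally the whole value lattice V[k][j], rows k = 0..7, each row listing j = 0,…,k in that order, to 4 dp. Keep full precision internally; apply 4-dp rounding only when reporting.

price = 12.5248
boundary = - - - - 76.5957 87.4442 99.8292
tree:
12.5248
18.0251 6.5183
25.1886 10.2107 2.4771
33.9712 15.6228 4.2905 0.4890
43.8943 23.1898 7.3519 0.9345 0.0000
53.3969 33.0458 12.4305 1.7858 0.0000 0.0000
61.7206 43.8943 20.6608 3.4127 0.0000 0.0000 0.0000
69.0116 53.3969 33.0458 6.5217 0.0000 0.0000 0.0000 0.0000

Δt=0.10857, u=1.14163, d=0.87594, q=0.47552, disc=e^(-rΔt)=0.99772
k=7 terminal: V=max(K-S,0) → 69.0116 53.3969 33.0458 6.5217 0.0000 0.0000 0.0000 0.0000
k=6: j=0 S=58.7694 intr=61.7206 cont=61.4462 V=61.7206[EX]; j=1 S=76.5957 intr=43.8943 cont=43.6199 V=43.8943[EX]; j=2 S=99.8292 intr=20.6608 cont=20.3864 V=20.6608[EX]; j=3 S=130.1100 intr=0.0000 cont=3.4127 V=3.4127[hold]; j=4 S=169.5757 intr=0.0000 cont=0.0000 V=0.0000[hold]; j=5 S=221.0125 intr=0.0000 cont=0.0000 V=0.0000[hold]; j=6 S=288.0513 intr=0.0000 cont=0.0000 V=0.0000[hold]  S*(6)=99.8292
k=5: j=0 S=67.0931 intr=53.3969 cont=53.1225 V=53.3969[EX]; j=1 S=87.4442 intr=33.0458 cont=32.7714 V=33.0458[EX]; j=2 S=113.9683 intr=6.5217 cont=12.4305 V=12.4305[hold]; j=3 S=148.5379 intr=0.0000 cont=1.7858 V=1.7858[hold]; j=4 S=193.5933 intr=0.0000 cont=0.0000 V=0.0000[hold]; j=5 S=252.3151 intr=0.0000 cont=0.0000 V=0.0000[hold]  S*(5)=87.4442
k=4: j=0 S=76.5957 intr=43.8943 cont=43.6199 V=43.8943[EX]; j=1 S=99.8292 intr=20.6608 cont=23.1898 V=23.1898[hold]; j=2 S=130.1100 intr=0.0000 cont=7.3519 V=7.3519[hold]; j=3 S=169.5757 intr=0.0000 cont=0.9345 V=0.9345[hold]; j=4 S=221.0125 intr=0.0000 cont=0.0000 V=0.0000[hold]  S*(4)=76.5957
k=3: j=0 S=87.4442 intr=33.0458 cont=33.9712 V=33.9712[hold]; j=1 S=113.9683 intr=6.5217 cont=15.6228 V=15.6228[hold]; j=2 S=148.5379 intr=0.0000 cont=4.2905 V=4.2905[hold]; j=3 S=193.5933 intr=0.0000 cont=0.4890 V=0.4890[hold]  S*(3)=-
k=2: j=0 S=99.8292 intr=20.6608 cont=25.1886 V=25.1886[hold]; j=1 S=130.1100 intr=0.0000 cont=10.2107 V=10.2107[hold]; j=2 S=169.5757 intr=0.0000 cont=2.4771 V=2.4771[hold]  S*(2)=-
k=1: j=0 S=113.9683 intr=6.5217 cont=18.0251 V=18.0251[hold]; j=1 S=148.5379 intr=0.0000 cont=6.5183 V=6.5183[hold]  S*(1)=-
k=0: j=0 S=130.1100 intr=0.0000 cont=12.5248 V=12.5248[hold]  S*(0)=-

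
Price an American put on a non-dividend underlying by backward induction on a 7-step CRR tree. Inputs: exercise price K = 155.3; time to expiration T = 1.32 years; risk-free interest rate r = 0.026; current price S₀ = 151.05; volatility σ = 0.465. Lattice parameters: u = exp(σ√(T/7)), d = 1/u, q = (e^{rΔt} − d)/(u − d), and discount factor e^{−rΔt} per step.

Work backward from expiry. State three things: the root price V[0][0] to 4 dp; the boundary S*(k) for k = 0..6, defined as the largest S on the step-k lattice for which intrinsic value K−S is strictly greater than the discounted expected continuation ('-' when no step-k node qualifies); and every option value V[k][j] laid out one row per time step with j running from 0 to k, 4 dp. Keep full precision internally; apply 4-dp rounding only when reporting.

Δt=0.18857  u=1.22376  d=0.81716  q=0.46178  discount=0.99511
step 7 (expiry): payoffs max(K−S,0) = 118.5502 100.2642 72.8795 31.8686 0.0000 0.0000 0.0000 0.0000
step 6: (k=6,j=0): S=44.9728, (K−S)⁺=110.3272, hold=109.5676 ⇒ V=110.3272 exercise | (k=6,j=1): S=67.3504, (K−S)⁺=87.9496, hold=87.1900 ⇒ V=87.9496 exercise | (k=6,j=2): S=100.8627, (K−S)⁺=54.4373, hold=53.6778 ⇒ V=54.4373 exercise | (k=6,j=3): S=151.0500, (K−S)⁺=4.2500, hold=17.0685 ⇒ V=17.0685 continue | (k=6,j=4): S=226.2095, (K−S)⁺=0.0000, hold=0.0000 ⇒ V=0.0000 continue | (k=6,j=5): S=338.7670, (K−S)⁺=0.0000, hold=0.0000 ⇒ V=0.0000 continue | (k=6,j=6): S=507.3308, (K−S)⁺=0.0000, hold=0.0000 ⇒ V=0.0000 continue  boundary S*=100.8627
step 5: (k=5,j=0): S=55.0358, (K−S)⁺=100.2642, hold=99.5046 ⇒ V=100.2642 exercise | (k=5,j=1): S=82.4205, (K−S)⁺=72.8795, hold=72.1199 ⇒ V=72.8795 exercise | (k=5,j=2): S=123.4314, (K−S)⁺=31.8686, hold=36.9994 ⇒ V=36.9994 continue | (k=5,j=3): S=184.8484, (K−S)⁺=0.0000, hold=9.1417 ⇒ V=9.1417 continue | (k=5,j=4): S=276.8254, (K−S)⁺=0.0000, hold=0.0000 ⇒ V=0.0000 continue | (k=5,j=5): S=414.5683, (K−S)⁺=0.0000, hold=0.0000 ⇒ V=0.0000 continue  boundary S*=82.4205
step 4: (k=4,j=0): S=67.3504, (K−S)⁺=87.9496, hold=87.1900 ⇒ V=87.9496 exercise | (k=4,j=1): S=100.8627, (K−S)⁺=54.4373, hold=56.0355 ⇒ V=56.0355 continue | (k=4,j=2): S=151.0500, (K−S)⁺=4.2500, hold=24.0173 ⇒ V=24.0173 continue | (k=4,j=3): S=226.2095, (K−S)⁺=0.0000, hold=4.8962 ⇒ V=4.8962 continue | (k=4,j=4): S=338.7670, (K−S)⁺=0.0000, hold=0.0000 ⇒ V=0.0000 continue  boundary S*=67.3504
step 3: (k=3,j=0): S=82.4205, (K−S)⁺=72.8795, hold=72.8543 ⇒ V=72.8795 exercise | (k=3,j=1): S=123.4314, (K−S)⁺=31.8686, hold=41.0485 ⇒ V=41.0485 continue | (k=3,j=2): S=184.8484, (K−S)⁺=0.0000, hold=15.1134 ⇒ V=15.1134 continue | (k=3,j=3): S=276.8254, (K−S)⁺=0.0000, hold=2.6224 ⇒ V=2.6224 continue  boundary S*=82.4205
step 2: (k=2,j=0): S=100.8627, (K−S)⁺=54.4373, hold=57.8961 ⇒ V=57.8961 continue | (k=2,j=1): S=151.0500, (K−S)⁺=4.2500, hold=28.9300 ⇒ V=28.9300 continue | (k=2,j=2): S=226.2095, (K−S)⁺=0.0000, hold=9.2996 ⇒ V=9.2996 continue  boundary S*=-
step 1: (k=1,j=0): S=123.4314, (K−S)⁺=31.8686, hold=44.3025 ⇒ V=44.3025 continue | (k=1,j=1): S=184.8484, (K−S)⁺=0.0000, hold=19.7680 ⇒ V=19.7680 continue  boundary S*=-
step 0: (k=0,j=0): S=151.0500, (K−S)⁺=4.2500, hold=32.8117 ⇒ V=32.8117 continue  boundary S*=-

price = 32.8117
boundary = - - - 82.4205 67.3504 82.4205 100.8627
tree:
32.8117
44.3025 19.7680
57.8961 28.9300 9.2996
72.8795 41.0485 15.1134 2.6224
87.9496 56.0355 24.0173 4.8962 0.0000
100.2642 72.8795 36.9994 9.1417 0.0000 0.0000
110.3272 87.9496 54.4373 17.0685 0.0000 0.0000 0.0000
118.5502 100.2642 72.8795 31.8686 0.0000 0.0000 0.0000 0.0000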